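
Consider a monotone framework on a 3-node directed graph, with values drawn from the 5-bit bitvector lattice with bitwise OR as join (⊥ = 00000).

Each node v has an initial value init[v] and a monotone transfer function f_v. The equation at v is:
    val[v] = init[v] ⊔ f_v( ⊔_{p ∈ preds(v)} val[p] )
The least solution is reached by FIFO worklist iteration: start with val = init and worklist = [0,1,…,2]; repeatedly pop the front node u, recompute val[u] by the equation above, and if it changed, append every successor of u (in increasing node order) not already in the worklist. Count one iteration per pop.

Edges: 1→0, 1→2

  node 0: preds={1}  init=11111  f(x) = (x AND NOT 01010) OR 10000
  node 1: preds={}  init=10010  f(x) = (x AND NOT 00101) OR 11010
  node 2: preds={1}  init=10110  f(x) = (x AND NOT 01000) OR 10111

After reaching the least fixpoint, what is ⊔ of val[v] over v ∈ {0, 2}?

Iteration log — 4 steps:
  step 1. node 0  ⊔preds=10010  new=11111  stable
  step 2. node 1  ⊔preds=00000  new=11010  old=10010  +wl: 0
  step 3. node 2  ⊔preds=11010  new=10111  old=10110  +wl: 
  step 4. node 0  ⊔preds=11010  new=11111  stable

Least fixpoint reached:
  node 0: 11111
  node 1: 11010
  node 2: 10111

11111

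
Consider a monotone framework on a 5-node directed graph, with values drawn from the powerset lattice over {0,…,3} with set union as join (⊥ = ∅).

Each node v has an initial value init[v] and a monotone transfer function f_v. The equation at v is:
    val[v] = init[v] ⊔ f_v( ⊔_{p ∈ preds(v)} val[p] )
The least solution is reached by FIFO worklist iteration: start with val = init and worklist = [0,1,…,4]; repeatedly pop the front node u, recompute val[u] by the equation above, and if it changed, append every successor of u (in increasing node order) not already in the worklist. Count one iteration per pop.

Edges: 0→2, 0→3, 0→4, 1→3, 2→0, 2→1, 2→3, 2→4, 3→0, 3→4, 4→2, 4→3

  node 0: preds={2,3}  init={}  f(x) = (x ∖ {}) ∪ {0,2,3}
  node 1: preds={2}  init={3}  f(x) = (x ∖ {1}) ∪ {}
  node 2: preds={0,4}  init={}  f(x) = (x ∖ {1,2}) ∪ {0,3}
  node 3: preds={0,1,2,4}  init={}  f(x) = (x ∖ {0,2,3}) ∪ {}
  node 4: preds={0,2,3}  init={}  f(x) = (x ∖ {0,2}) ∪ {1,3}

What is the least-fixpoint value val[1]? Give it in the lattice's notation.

{0,3}

Worklist (13 pops):
  #1 pop 0: in={} → {0,2,3} (was {}); enqueue []
  #2 pop 1: in={} → {3} (no change)
  #3 pop 2: in={0,2,3} → {0,3} (was {}); enqueue [0,1]
  #4 pop 3: in={0,2,3} → {} (no change)
  #5 pop 4: in={0,2,3} → {1,3} (was {}); enqueue [2,3]
  #6 pop 0: in={0,3} → {0,2,3} (no change)
  #7 pop 1: in={0,3} → {0,3} (was {3}); enqueue []
  #8 pop 2: in={0,1,2,3} → {0,3} (no change)
  #9 pop 3: in={0,1,2,3} → {1} (was {}); enqueue [0,4]
  #10 pop 0: in={0,1,3} → {0,1,2,3} (was {0,2,3}); enqueue [2,3]
  #11 pop 4: in={0,1,2,3} → {1,3} (no change)
  #12 pop 2: in={0,1,2,3} → {0,3} (no change)
  #13 pop 3: in={0,1,2,3} → {1} (no change)

Fixpoint:
  val[0] = {0,1,2,3}
  val[1] = {0,3}
  val[2] = {0,3}
  val[3] = {1}
  val[4] = {1,3}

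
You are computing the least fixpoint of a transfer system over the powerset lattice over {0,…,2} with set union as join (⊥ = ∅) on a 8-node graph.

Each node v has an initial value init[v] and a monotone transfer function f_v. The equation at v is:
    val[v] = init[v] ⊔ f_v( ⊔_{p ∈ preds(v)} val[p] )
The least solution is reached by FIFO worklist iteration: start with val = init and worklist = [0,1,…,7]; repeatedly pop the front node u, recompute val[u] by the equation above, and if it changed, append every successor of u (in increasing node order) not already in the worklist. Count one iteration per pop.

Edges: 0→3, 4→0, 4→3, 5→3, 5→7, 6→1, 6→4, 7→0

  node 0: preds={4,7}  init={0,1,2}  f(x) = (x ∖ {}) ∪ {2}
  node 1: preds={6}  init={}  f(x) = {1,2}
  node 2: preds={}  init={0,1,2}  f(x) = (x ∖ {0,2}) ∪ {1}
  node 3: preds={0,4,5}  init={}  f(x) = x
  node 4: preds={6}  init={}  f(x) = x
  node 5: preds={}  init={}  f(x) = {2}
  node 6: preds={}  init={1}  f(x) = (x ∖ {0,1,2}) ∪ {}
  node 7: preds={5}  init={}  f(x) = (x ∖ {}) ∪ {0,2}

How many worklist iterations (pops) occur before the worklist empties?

10

Trace (10 dequeues):
  [1] u=0 | in {} | out {0,1,2} | ==
  [2] u=1 | in {1} | out {1,2} | prev {} | push {}
  [3] u=2 | in {} | out {0,1,2} | ==
  [4] u=3 | in {0,1,2} | out {0,1,2} | prev {} | push {}
  [5] u=4 | in {1} | out {1} | prev {} | push {0,3}
  [6] u=5 | in {} | out {2} | prev {} | push {}
  [7] u=6 | in {} | out {1} | ==
  [8] u=7 | in {2} | out {0,2} | prev {} | push {}
  [9] u=0 | in {0,1,2} | out {0,1,2} | ==
  [10] u=3 | in {0,1,2} | out {0,1,2} | ==

Converged values:
  [0] {0,1,2}
  [1] {1,2}
  [2] {0,1,2}
  [3] {0,1,2}
  [4] {1}
  [5] {2}
  [6] {1}
  [7] {0,2}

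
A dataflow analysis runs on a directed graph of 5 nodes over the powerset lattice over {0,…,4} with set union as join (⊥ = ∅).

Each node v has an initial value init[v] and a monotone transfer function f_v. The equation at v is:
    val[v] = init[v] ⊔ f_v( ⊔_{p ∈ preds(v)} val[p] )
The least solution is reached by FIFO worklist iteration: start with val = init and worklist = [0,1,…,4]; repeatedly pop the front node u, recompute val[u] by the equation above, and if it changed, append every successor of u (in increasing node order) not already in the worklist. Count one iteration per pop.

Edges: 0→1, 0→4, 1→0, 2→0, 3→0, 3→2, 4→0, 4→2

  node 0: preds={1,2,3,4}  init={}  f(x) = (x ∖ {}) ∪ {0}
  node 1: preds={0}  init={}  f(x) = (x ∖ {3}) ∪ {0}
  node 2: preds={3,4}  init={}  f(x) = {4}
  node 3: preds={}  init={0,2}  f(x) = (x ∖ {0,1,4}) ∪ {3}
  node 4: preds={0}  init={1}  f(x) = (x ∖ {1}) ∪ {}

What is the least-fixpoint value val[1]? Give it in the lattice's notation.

Trace (11 dequeues):
  [1] u=0 | in {0,1,2} | out {0,1,2} | prev {} | push {}
  [2] u=1 | in {0,1,2} | out {0,1,2} | prev {} | push {0}
  [3] u=2 | in {0,1,2} | out {4} | prev {} | push {}
  [4] u=3 | in {} | out {0,2,3} | prev {0,2} | push {2}
  [5] u=4 | in {0,1,2} | out {0,1,2} | prev {1} | push {}
  [6] u=0 | in {0,1,2,3,4} | out {0,1,2,3,4} | prev {0,1,2} | push {1,4}
  [7] u=2 | in {0,1,2,3} | out {4} | ==
  [8] u=1 | in {0,1,2,3,4} | out {0,1,2,4} | prev {0,1,2} | push {0}
  [9] u=4 | in {0,1,2,3,4} | out {0,1,2,3,4} | prev {0,1,2} | push {2}
  [10] u=0 | in {0,1,2,3,4} | out {0,1,2,3,4} | ==
  [11] u=2 | in {0,1,2,3,4} | out {4} | ==

Converged values:
  [0] {0,1,2,3,4}
  [1] {0,1,2,4}
  [2] {4}
  [3] {0,2,3}
  [4] {0,1,2,3,4}

{0,1,2,4}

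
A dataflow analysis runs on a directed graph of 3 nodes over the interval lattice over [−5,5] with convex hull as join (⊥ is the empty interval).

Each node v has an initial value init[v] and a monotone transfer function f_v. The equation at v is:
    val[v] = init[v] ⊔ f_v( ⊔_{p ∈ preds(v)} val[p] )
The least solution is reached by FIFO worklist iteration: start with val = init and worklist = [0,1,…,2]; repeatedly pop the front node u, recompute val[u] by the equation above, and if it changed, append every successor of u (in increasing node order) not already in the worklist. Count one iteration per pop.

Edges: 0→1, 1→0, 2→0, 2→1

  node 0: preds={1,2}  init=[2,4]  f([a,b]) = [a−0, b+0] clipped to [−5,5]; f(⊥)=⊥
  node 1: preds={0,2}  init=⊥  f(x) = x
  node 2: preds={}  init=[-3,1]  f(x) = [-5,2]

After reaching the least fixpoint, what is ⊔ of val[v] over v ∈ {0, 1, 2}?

[-5,4]

Trace (6 dequeues):
  [1] u=0 | in [-3,1] | out [-3,4] | prev [2,4] | push {}
  [2] u=1 | in [-3,4] | out [-3,4] | prev ⊥ | push {0}
  [3] u=2 | in ⊥ | out [-5,2] | prev [-3,1] | push {1}
  [4] u=0 | in [-5,4] | out [-5,4] | prev [-3,4] | push {}
  [5] u=1 | in [-5,4] | out [-5,4] | prev [-3,4] | push {0}
  [6] u=0 | in [-5,4] | out [-5,4] | ==

Converged values:
  [0] [-5,4]
  [1] [-5,4]
  [2] [-5,2]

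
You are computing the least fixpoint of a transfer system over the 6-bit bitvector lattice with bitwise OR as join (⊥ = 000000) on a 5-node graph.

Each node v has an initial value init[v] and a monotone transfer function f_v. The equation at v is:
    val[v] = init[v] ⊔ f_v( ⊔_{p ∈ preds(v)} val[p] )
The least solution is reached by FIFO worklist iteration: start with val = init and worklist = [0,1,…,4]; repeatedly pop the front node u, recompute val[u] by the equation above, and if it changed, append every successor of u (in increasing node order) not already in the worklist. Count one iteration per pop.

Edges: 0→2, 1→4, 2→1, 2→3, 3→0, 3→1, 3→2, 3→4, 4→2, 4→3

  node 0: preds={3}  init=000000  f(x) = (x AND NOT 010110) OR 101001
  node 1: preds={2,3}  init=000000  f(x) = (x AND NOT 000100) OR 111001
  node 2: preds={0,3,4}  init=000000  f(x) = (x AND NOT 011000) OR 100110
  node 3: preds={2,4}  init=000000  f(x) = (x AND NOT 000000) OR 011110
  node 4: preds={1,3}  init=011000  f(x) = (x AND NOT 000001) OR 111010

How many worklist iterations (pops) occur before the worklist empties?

Worklist (10 pops):
  #1 pop 0: in=000000 → 101001 (was 000000); enqueue []
  #2 pop 1: in=000000 → 111001 (was 000000); enqueue []
  #3 pop 2: in=111001 → 100111 (was 000000); enqueue [1]
  #4 pop 3: in=111111 → 111111 (was 000000); enqueue [0,2]
  #5 pop 4: in=111111 → 111110 (was 011000); enqueue [3]
  #6 pop 1: in=111111 → 111011 (was 111001); enqueue [4]
  #7 pop 0: in=111111 → 101001 (no change)
  #8 pop 2: in=111111 → 100111 (no change)
  #9 pop 3: in=111111 → 111111 (no change)
  #10 pop 4: in=111111 → 111110 (no change)

Fixpoint:
  val[0] = 101001
  val[1] = 111011
  val[2] = 100111
  val[3] = 111111
  val[4] = 111110

10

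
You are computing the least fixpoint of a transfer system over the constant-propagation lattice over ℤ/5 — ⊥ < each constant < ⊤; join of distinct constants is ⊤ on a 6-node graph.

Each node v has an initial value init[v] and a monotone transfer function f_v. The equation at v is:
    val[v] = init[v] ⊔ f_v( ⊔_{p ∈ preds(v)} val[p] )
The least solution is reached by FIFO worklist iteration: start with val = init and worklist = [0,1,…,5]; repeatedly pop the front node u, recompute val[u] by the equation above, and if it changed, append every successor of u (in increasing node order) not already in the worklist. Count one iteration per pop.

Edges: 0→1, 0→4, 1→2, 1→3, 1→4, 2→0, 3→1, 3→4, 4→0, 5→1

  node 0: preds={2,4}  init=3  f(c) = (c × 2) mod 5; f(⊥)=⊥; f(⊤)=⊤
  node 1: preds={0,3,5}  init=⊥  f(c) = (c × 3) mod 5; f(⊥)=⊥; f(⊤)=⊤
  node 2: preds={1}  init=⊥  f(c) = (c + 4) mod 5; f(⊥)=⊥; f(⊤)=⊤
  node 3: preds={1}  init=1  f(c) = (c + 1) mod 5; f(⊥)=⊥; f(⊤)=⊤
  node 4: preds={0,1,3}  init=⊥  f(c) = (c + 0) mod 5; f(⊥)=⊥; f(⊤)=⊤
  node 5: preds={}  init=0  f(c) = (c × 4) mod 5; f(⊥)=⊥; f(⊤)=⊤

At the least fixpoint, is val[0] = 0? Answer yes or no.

no

Trace (9 dequeues):
  [1] u=0 | in ⊥ | out 3 | ==
  [2] u=1 | in ⊤ | out ⊤ | prev ⊥ | push {}
  [3] u=2 | in ⊤ | out ⊤ | prev ⊥ | push {0}
  [4] u=3 | in ⊤ | out ⊤ | prev 1 | push {1}
  [5] u=4 | in ⊤ | out ⊤ | prev ⊥ | push {}
  [6] u=5 | in ⊥ | out 0 | ==
  [7] u=0 | in ⊤ | out ⊤ | prev 3 | push {4}
  [8] u=1 | in ⊤ | out ⊤ | ==
  [9] u=4 | in ⊤ | out ⊤ | ==

Converged values:
  [0] ⊤
  [1] ⊤
  [2] ⊤
  [3] ⊤
  [4] ⊤
  [5] 0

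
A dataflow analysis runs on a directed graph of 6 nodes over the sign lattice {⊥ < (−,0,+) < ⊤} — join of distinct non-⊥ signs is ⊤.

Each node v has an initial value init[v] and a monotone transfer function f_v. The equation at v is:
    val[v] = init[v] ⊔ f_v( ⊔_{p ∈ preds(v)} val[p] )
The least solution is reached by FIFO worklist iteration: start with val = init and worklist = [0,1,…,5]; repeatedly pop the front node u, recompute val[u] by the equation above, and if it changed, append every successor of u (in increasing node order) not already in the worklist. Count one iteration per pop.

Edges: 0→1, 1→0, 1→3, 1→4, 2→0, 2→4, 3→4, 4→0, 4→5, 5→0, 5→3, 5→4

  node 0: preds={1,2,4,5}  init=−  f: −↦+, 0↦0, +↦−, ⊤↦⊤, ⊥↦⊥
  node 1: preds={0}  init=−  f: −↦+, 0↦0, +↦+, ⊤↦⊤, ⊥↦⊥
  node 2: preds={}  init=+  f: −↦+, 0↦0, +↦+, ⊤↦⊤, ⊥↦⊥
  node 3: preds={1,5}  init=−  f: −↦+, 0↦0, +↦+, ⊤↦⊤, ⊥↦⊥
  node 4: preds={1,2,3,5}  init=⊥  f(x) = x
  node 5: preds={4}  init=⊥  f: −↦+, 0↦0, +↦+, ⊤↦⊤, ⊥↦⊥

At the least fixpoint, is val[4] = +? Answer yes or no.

Trace (9 dequeues):
  [1] u=0 | in ⊤ | out ⊤ | prev − | push {}
  [2] u=1 | in ⊤ | out ⊤ | prev − | push {0}
  [3] u=2 | in ⊥ | out + | ==
  [4] u=3 | in ⊤ | out ⊤ | prev − | push {}
  [5] u=4 | in ⊤ | out ⊤ | prev ⊥ | push {}
  [6] u=5 | in ⊤ | out ⊤ | prev ⊥ | push {3,4}
  [7] u=0 | in ⊤ | out ⊤ | ==
  [8] u=3 | in ⊤ | out ⊤ | ==
  [9] u=4 | in ⊤ | out ⊤ | ==

Converged values:
  [0] ⊤
  [1] ⊤
  [2] +
  [3] ⊤
  [4] ⊤
  [5] ⊤

no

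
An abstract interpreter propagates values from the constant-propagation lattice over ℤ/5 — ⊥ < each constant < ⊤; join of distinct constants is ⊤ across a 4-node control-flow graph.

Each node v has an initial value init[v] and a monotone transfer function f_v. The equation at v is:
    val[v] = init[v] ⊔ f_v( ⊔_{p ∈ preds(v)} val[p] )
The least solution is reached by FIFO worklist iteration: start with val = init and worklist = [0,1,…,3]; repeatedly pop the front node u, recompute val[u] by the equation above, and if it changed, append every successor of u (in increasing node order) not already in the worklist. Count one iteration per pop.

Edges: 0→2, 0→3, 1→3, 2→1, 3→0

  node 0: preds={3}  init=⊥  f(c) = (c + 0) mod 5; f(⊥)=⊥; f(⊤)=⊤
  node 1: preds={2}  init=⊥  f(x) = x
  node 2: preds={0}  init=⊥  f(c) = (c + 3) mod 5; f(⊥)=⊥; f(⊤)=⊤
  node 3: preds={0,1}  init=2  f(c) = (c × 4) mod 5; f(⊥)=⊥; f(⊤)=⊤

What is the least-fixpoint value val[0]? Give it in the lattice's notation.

Iteration log — 10 steps:
  step 1. node 0  ⊔preds=2  new=2  old=⊥  +wl: 
  step 2. node 1  ⊔preds=⊥  new=⊥  stable
  step 3. node 2  ⊔preds=2  new=0  old=⊥  +wl: 1
  step 4. node 3  ⊔preds=2  new=⊤  old=2  +wl: 0
  step 5. node 1  ⊔preds=0  new=0  old=⊥  +wl: 3
  step 6. node 0  ⊔preds=⊤  new=⊤  old=2  +wl: 2
  step 7. node 3  ⊔preds=⊤  new=⊤  stable
  step 8. node 2  ⊔preds=⊤  new=⊤  old=0  +wl: 1
  step 9. node 1  ⊔preds=⊤  new=⊤  old=0  +wl: 3
  step 10. node 3  ⊔preds=⊤  new=⊤  stable

Least fixpoint reached:
  node 0: ⊤
  node 1: ⊤
  node 2: ⊤
  node 3: ⊤

⊤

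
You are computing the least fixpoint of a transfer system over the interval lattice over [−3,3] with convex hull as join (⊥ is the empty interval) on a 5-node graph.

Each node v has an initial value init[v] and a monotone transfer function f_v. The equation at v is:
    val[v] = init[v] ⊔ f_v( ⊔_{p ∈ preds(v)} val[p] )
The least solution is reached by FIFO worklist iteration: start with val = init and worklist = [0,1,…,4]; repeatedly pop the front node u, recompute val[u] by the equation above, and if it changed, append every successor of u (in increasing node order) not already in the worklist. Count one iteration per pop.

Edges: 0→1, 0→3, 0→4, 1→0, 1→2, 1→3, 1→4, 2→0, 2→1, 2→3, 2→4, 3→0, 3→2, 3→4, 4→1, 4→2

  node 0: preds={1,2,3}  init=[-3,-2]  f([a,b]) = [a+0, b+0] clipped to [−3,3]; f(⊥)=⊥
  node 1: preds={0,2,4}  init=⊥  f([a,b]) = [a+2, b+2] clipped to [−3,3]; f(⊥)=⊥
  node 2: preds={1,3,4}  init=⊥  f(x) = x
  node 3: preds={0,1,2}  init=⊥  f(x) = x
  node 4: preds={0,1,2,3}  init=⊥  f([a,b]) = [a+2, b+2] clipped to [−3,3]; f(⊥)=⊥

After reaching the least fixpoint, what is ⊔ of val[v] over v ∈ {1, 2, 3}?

Worklist (15 pops):
  #1 pop 0: in=⊥ → [-3,-2] (no change)
  #2 pop 1: in=[-3,-2] → [-1,0] (was ⊥); enqueue [0]
  #3 pop 2: in=[-1,0] → [-1,0] (was ⊥); enqueue [1]
  #4 pop 3: in=[-3,0] → [-3,0] (was ⊥); enqueue [2]
  #5 pop 4: in=[-3,0] → [-1,2] (was ⊥); enqueue []
  #6 pop 0: in=[-3,0] → [-3,0] (was [-3,-2]); enqueue [3,4]
  #7 pop 1: in=[-3,2] → [-1,3] (was [-1,0]); enqueue [0]
  #8 pop 2: in=[-3,3] → [-3,3] (was [-1,0]); enqueue [1]
  #9 pop 3: in=[-3,3] → [-3,3] (was [-3,0]); enqueue [2]
  #10 pop 4: in=[-3,3] → [-1,3] (was [-1,2]); enqueue []
  #11 pop 0: in=[-3,3] → [-3,3] (was [-3,0]); enqueue [3,4]
  #12 pop 1: in=[-3,3] → [-1,3] (no change)
  #13 pop 2: in=[-3,3] → [-3,3] (no change)
  #14 pop 3: in=[-3,3] → [-3,3] (no change)
  #15 pop 4: in=[-3,3] → [-1,3] (no change)

Fixpoint:
  val[0] = [-3,3]
  val[1] = [-1,3]
  val[2] = [-3,3]
  val[3] = [-3,3]
  val[4] = [-1,3]

[-3,3]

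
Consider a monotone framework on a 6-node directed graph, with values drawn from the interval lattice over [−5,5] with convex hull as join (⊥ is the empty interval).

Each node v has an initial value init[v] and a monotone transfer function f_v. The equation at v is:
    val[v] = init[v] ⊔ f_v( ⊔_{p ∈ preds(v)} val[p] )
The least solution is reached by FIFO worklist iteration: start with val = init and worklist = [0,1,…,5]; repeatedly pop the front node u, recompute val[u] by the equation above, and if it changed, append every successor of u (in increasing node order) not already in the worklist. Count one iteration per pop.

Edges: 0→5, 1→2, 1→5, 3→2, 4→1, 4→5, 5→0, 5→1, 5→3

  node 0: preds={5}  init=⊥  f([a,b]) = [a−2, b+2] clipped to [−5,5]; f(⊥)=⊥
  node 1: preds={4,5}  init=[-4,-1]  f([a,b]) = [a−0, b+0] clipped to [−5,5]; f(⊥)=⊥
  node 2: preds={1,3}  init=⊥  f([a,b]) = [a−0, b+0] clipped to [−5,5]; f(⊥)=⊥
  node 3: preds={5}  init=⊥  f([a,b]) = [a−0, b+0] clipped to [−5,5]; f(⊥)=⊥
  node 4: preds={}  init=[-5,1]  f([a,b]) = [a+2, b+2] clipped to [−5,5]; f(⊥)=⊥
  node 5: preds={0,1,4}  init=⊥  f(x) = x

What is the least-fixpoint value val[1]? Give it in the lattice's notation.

[-5,5]

Iteration log — 21 steps:
  step 1. node 0  ⊔preds=⊥  new=⊥  stable
  step 2. node 1  ⊔preds=[-5,1]  new=[-5,1]  old=[-4,-1]  +wl: 
  step 3. node 2  ⊔preds=[-5,1]  new=[-5,1]  old=⊥  +wl: 
  step 4. node 3  ⊔preds=⊥  new=⊥  stable
  step 5. node 4  ⊔preds=⊥  new=[-5,1]  stable
  step 6. node 5  ⊔preds=[-5,1]  new=[-5,1]  old=⊥  +wl: 0,1,3
  step 7. node 0  ⊔preds=[-5,1]  new=[-5,3]  old=⊥  +wl: 5
  step 8. node 1  ⊔preds=[-5,1]  new=[-5,1]  stable
  step 9. node 3  ⊔preds=[-5,1]  new=[-5,1]  old=⊥  +wl: 2
  step 10. node 5  ⊔preds=[-5,3]  new=[-5,3]  old=[-5,1]  +wl: 0,1,3
  step 11. node 2  ⊔preds=[-5,1]  new=[-5,1]  stable
  step 12. node 0  ⊔preds=[-5,3]  new=[-5,5]  old=[-5,3]  +wl: 5
  step 13. node 1  ⊔preds=[-5,3]  new=[-5,3]  old=[-5,1]  +wl: 2
  step 14. node 3  ⊔preds=[-5,3]  new=[-5,3]  old=[-5,1]  +wl: 
  step 15. node 5  ⊔preds=[-5,5]  new=[-5,5]  old=[-5,3]  +wl: 0,1,3
  step 16. node 2  ⊔preds=[-5,3]  new=[-5,3]  old=[-5,1]  +wl: 
  step 17. node 0  ⊔preds=[-5,5]  new=[-5,5]  stable
  step 18. node 1  ⊔preds=[-5,5]  new=[-5,5]  old=[-5,3]  +wl: 2,5
  step 19. node 3  ⊔preds=[-5,5]  new=[-5,5]  old=[-5,3]  +wl: 
  step 20. node 2  ⊔preds=[-5,5]  new=[-5,5]  old=[-5,3]  +wl: 
  step 21. node 5  ⊔preds=[-5,5]  new=[-5,5]  stable

Least fixpoint reached:
  node 0: [-5,5]
  node 1: [-5,5]
  node 2: [-5,5]
  node 3: [-5,5]
  node 4: [-5,1]
  node 5: [-5,5]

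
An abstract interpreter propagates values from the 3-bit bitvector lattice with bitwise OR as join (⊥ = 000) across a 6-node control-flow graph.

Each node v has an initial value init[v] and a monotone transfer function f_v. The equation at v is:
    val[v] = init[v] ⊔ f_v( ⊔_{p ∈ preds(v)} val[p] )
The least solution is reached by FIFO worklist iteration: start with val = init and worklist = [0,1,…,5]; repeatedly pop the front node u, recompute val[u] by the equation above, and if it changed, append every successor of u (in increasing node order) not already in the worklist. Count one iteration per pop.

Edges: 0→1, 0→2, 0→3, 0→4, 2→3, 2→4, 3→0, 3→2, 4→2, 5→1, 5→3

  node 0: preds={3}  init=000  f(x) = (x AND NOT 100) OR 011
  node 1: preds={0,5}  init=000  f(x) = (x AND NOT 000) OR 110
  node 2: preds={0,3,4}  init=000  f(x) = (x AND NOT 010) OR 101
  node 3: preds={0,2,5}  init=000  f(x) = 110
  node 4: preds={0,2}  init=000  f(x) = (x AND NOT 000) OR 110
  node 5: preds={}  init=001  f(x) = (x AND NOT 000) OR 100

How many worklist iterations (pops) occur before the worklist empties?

10

Trace (10 dequeues):
  [1] u=0 | in 000 | out 011 | prev 000 | push {}
  [2] u=1 | in 011 | out 111 | prev 000 | push {}
  [3] u=2 | in 011 | out 101 | prev 000 | push {}
  [4] u=3 | in 111 | out 110 | prev 000 | push {0,2}
  [5] u=4 | in 111 | out 111 | prev 000 | push {}
  [6] u=5 | in 000 | out 101 | prev 001 | push {1,3}
  [7] u=0 | in 110 | out 011 | ==
  [8] u=2 | in 111 | out 101 | ==
  [9] u=1 | in 111 | out 111 | ==
  [10] u=3 | in 111 | out 110 | ==

Converged values:
  [0] 011
  [1] 111
  [2] 101
  [3] 110
  [4] 111
  [5] 101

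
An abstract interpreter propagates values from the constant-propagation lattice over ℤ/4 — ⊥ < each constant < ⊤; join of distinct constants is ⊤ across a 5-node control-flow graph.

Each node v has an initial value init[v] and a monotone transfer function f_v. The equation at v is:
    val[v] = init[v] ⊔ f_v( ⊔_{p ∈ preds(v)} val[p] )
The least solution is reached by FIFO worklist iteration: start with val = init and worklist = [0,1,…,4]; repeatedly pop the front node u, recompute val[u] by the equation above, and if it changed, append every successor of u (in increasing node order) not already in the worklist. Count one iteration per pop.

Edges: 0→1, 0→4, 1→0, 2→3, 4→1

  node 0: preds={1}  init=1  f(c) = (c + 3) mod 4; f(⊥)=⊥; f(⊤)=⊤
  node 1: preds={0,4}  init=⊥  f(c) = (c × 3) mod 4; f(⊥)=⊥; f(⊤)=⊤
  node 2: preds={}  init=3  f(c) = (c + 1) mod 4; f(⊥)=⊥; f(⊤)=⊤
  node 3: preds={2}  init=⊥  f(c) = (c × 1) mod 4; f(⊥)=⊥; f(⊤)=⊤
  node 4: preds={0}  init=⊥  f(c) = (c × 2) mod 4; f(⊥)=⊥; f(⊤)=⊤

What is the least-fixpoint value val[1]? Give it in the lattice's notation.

⊤

Worklist (10 pops):
  #1 pop 0: in=⊥ → 1 (no change)
  #2 pop 1: in=1 → 3 (was ⊥); enqueue [0]
  #3 pop 2: in=⊥ → 3 (no change)
  #4 pop 3: in=3 → 3 (was ⊥); enqueue []
  #5 pop 4: in=1 → 2 (was ⊥); enqueue [1]
  #6 pop 0: in=3 → ⊤ (was 1); enqueue [4]
  #7 pop 1: in=⊤ → ⊤ (was 3); enqueue [0]
  #8 pop 4: in=⊤ → ⊤ (was 2); enqueue [1]
  #9 pop 0: in=⊤ → ⊤ (no change)
  #10 pop 1: in=⊤ → ⊤ (no change)

Fixpoint:
  val[0] = ⊤
  val[1] = ⊤
  val[2] = 3
  val[3] = 3
  val[4] = ⊤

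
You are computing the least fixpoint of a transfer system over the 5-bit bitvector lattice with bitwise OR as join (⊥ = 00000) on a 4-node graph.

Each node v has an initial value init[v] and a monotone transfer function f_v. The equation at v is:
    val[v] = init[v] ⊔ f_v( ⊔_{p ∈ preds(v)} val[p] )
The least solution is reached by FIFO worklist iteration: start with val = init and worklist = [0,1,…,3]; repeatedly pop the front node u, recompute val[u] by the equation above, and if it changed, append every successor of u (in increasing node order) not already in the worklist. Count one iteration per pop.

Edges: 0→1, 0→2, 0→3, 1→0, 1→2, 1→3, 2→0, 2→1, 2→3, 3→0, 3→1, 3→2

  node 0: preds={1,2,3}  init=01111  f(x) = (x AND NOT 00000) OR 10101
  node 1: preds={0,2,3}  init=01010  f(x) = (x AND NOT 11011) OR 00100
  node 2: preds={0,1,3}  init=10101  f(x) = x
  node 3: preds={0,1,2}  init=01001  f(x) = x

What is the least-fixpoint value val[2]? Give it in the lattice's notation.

11111

Worklist (7 pops):
  #1 pop 0: in=11111 → 11111 (was 01111); enqueue []
  #2 pop 1: in=11111 → 01110 (was 01010); enqueue [0]
  #3 pop 2: in=11111 → 11111 (was 10101); enqueue [1]
  #4 pop 3: in=11111 → 11111 (was 01001); enqueue [2]
  #5 pop 0: in=11111 → 11111 (no change)
  #6 pop 1: in=11111 → 01110 (no change)
  #7 pop 2: in=11111 → 11111 (no change)

Fixpoint:
  val[0] = 11111
  val[1] = 01110
  val[2] = 11111
  val[3] = 11111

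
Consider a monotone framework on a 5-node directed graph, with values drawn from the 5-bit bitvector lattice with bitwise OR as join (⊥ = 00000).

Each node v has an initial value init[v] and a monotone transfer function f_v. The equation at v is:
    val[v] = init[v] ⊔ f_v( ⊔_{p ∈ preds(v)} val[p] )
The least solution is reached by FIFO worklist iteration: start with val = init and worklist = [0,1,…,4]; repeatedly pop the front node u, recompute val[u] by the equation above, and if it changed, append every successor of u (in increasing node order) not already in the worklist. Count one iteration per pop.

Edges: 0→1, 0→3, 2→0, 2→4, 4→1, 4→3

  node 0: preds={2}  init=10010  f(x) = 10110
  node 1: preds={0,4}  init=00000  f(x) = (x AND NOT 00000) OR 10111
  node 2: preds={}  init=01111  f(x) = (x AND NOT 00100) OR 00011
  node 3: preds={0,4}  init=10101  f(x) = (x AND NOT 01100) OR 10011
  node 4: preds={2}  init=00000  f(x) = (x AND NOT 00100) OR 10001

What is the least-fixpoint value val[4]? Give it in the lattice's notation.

Worklist (7 pops):
  #1 pop 0: in=01111 → 10110 (was 10010); enqueue []
  #2 pop 1: in=10110 → 10111 (was 00000); enqueue []
  #3 pop 2: in=00000 → 01111 (no change)
  #4 pop 3: in=10110 → 10111 (was 10101); enqueue []
  #5 pop 4: in=01111 → 11011 (was 00000); enqueue [1,3]
  #6 pop 1: in=11111 → 11111 (was 10111); enqueue []
  #7 pop 3: in=11111 → 10111 (no change)

Fixpoint:
  val[0] = 10110
  val[1] = 11111
  val[2] = 01111
  val[3] = 10111
  val[4] = 11011

11011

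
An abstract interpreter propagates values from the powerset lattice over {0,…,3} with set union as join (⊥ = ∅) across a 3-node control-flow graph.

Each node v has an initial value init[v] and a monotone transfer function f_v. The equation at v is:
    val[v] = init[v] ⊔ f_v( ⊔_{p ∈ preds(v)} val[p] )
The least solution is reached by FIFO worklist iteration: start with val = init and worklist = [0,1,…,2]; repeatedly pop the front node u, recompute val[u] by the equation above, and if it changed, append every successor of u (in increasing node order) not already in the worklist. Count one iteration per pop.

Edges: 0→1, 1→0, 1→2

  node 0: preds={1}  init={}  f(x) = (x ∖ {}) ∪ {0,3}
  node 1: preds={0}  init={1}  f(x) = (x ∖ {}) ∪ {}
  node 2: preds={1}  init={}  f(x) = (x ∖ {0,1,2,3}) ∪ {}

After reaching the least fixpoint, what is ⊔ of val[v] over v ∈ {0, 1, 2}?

{0,1,3}

Trace (4 dequeues):
  [1] u=0 | in {1} | out {0,1,3} | prev {} | push {}
  [2] u=1 | in {0,1,3} | out {0,1,3} | prev {1} | push {0}
  [3] u=2 | in {0,1,3} | out {} | ==
  [4] u=0 | in {0,1,3} | out {0,1,3} | ==

Converged values:
  [0] {0,1,3}
  [1] {0,1,3}
  [2] {}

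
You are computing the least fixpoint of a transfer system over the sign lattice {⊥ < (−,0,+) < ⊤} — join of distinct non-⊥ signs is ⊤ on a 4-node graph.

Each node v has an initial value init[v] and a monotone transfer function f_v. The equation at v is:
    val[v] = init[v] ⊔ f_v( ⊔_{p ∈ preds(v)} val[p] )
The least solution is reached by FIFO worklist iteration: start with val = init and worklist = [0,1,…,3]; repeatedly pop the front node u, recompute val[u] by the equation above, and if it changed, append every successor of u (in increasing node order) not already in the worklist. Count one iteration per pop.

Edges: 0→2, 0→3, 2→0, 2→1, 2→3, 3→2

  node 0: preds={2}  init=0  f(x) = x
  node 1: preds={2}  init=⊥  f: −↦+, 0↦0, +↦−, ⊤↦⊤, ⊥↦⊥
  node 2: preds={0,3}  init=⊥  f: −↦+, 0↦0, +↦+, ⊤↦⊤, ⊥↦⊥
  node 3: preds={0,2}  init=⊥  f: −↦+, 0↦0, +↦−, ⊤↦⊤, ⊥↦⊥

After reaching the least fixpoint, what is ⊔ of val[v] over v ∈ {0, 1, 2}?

Worklist (7 pops):
  #1 pop 0: in=⊥ → 0 (no change)
  #2 pop 1: in=⊥ → ⊥ (no change)
  #3 pop 2: in=0 → 0 (was ⊥); enqueue [0,1]
  #4 pop 3: in=0 → 0 (was ⊥); enqueue [2]
  #5 pop 0: in=0 → 0 (no change)
  #6 pop 1: in=0 → 0 (was ⊥); enqueue []
  #7 pop 2: in=0 → 0 (no change)

Fixpoint:
  val[0] = 0
  val[1] = 0
  val[2] = 0
  val[3] = 0

0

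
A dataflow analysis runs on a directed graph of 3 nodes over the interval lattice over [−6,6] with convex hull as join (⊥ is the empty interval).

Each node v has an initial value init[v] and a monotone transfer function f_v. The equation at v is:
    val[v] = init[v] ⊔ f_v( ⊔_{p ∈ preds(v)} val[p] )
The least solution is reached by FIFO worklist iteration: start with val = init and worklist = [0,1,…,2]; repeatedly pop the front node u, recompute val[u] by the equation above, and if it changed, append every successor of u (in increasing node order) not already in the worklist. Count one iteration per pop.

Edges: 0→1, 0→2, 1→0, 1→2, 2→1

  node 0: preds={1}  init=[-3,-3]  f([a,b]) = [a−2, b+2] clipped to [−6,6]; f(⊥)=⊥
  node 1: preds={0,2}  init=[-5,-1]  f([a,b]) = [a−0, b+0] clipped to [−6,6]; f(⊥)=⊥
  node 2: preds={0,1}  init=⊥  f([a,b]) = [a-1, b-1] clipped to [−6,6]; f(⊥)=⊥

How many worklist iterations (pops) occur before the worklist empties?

14

Worklist (14 pops):
  #1 pop 0: in=[-5,-1] → [-6,1] (was [-3,-3]); enqueue []
  #2 pop 1: in=[-6,1] → [-6,1] (was [-5,-1]); enqueue [0]
  #3 pop 2: in=[-6,1] → [-6,0] (was ⊥); enqueue [1]
  #4 pop 0: in=[-6,1] → [-6,3] (was [-6,1]); enqueue [2]
  #5 pop 1: in=[-6,3] → [-6,3] (was [-6,1]); enqueue [0]
  #6 pop 2: in=[-6,3] → [-6,2] (was [-6,0]); enqueue [1]
  #7 pop 0: in=[-6,3] → [-6,5] (was [-6,3]); enqueue [2]
  #8 pop 1: in=[-6,5] → [-6,5] (was [-6,3]); enqueue [0]
  #9 pop 2: in=[-6,5] → [-6,4] (was [-6,2]); enqueue [1]
  #10 pop 0: in=[-6,5] → [-6,6] (was [-6,5]); enqueue [2]
  #11 pop 1: in=[-6,6] → [-6,6] (was [-6,5]); enqueue [0]
  #12 pop 2: in=[-6,6] → [-6,5] (was [-6,4]); enqueue [1]
  #13 pop 0: in=[-6,6] → [-6,6] (no change)
  #14 pop 1: in=[-6,6] → [-6,6] (no change)

Fixpoint:
  val[0] = [-6,6]
  val[1] = [-6,6]
  val[2] = [-6,5]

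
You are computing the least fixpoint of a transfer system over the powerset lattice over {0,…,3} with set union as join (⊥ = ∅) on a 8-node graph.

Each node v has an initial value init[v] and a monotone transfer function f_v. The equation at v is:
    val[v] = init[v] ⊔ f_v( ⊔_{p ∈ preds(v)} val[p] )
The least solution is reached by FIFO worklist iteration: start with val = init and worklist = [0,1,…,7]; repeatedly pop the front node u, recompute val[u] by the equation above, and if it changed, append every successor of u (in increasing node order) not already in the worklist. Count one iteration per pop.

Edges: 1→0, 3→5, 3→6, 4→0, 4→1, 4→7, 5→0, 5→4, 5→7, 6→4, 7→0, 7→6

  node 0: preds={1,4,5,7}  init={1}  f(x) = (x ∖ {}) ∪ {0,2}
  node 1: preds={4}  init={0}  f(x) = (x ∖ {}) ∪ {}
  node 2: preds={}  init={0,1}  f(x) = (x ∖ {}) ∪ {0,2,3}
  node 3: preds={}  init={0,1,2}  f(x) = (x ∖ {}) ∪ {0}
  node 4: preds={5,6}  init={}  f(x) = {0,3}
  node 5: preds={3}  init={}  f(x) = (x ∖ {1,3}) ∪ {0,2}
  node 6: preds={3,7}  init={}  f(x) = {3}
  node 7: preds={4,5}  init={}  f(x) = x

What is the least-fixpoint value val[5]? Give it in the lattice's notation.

Iteration log — 13 steps:
  step 1. node 0  ⊔preds={0}  new={0,1,2}  old={1}  +wl: 
  step 2. node 1  ⊔preds={}  new={0}  stable
  step 3. node 2  ⊔preds={}  new={0,1,2,3}  old={0,1}  +wl: 
  step 4. node 3  ⊔preds={}  new={0,1,2}  stable
  step 5. node 4  ⊔preds={}  new={0,3}  old={}  +wl: 0,1
  step 6. node 5  ⊔preds={0,1,2}  new={0,2}  old={}  +wl: 4
  step 7. node 6  ⊔preds={0,1,2}  new={3}  old={}  +wl: 
  step 8. node 7  ⊔preds={0,2,3}  new={0,2,3}  old={}  +wl: 6
  step 9. node 0  ⊔preds={0,2,3}  new={0,1,2,3}  old={0,1,2}  +wl: 
  step 10. node 1  ⊔preds={0,3}  new={0,3}  old={0}  +wl: 0
  step 11. node 4  ⊔preds={0,2,3}  new={0,3}  stable
  step 12. node 6  ⊔preds={0,1,2,3}  new={3}  stable
  step 13. node 0  ⊔preds={0,2,3}  new={0,1,2,3}  stable

Least fixpoint reached:
  node 0: {0,1,2,3}
  node 1: {0,3}
  node 2: {0,1,2,3}
  node 3: {0,1,2}
  node 4: {0,3}
  node 5: {0,2}
  node 6: {3}
  node 7: {0,2,3}

{0,2}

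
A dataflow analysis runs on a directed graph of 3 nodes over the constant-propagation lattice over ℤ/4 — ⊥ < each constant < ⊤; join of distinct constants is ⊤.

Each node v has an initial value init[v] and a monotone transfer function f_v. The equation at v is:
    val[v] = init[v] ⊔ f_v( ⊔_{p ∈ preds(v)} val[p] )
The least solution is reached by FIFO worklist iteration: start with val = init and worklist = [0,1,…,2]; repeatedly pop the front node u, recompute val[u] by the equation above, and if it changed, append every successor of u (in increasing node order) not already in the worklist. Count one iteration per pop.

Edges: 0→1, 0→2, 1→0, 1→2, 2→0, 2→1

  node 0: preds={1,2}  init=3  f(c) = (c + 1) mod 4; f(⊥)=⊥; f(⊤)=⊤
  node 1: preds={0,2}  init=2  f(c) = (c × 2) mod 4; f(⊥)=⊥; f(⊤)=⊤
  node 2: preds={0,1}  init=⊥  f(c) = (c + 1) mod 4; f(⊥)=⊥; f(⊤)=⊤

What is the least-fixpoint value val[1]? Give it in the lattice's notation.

Worklist (7 pops):
  #1 pop 0: in=2 → 3 (no change)
  #2 pop 1: in=3 → 2 (no change)
  #3 pop 2: in=⊤ → ⊤ (was ⊥); enqueue [0,1]
  #4 pop 0: in=⊤ → ⊤ (was 3); enqueue [2]
  #5 pop 1: in=⊤ → ⊤ (was 2); enqueue [0]
  #6 pop 2: in=⊤ → ⊤ (no change)
  #7 pop 0: in=⊤ → ⊤ (no change)

Fixpoint:
  val[0] = ⊤
  val[1] = ⊤
  val[2] = ⊤

⊤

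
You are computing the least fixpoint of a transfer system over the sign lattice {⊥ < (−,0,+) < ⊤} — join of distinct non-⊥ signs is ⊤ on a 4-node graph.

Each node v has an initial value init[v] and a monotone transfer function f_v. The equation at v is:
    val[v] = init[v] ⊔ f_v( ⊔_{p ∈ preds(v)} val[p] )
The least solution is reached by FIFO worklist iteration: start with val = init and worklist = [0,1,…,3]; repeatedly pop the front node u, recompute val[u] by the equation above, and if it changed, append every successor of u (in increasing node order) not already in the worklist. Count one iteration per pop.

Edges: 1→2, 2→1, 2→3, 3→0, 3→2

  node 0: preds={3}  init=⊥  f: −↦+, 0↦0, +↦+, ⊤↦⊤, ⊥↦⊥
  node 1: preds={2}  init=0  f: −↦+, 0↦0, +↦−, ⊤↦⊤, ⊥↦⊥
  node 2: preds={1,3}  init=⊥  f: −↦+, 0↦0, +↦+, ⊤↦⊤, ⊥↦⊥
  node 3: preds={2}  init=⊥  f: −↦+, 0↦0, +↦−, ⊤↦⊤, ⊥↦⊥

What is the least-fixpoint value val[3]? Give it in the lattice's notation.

0

Iteration log — 7 steps:
  step 1. node 0  ⊔preds=⊥  new=⊥  stable
  step 2. node 1  ⊔preds=⊥  new=0  stable
  step 3. node 2  ⊔preds=0  new=0  old=⊥  +wl: 1
  step 4. node 3  ⊔preds=0  new=0  old=⊥  +wl: 0,2
  step 5. node 1  ⊔preds=0  new=0  stable
  step 6. node 0  ⊔preds=0  new=0  old=⊥  +wl: 
  step 7. node 2  ⊔preds=0  new=0  stable

Least fixpoint reached:
  node 0: 0
  node 1: 0
  node 2: 0
  node 3: 0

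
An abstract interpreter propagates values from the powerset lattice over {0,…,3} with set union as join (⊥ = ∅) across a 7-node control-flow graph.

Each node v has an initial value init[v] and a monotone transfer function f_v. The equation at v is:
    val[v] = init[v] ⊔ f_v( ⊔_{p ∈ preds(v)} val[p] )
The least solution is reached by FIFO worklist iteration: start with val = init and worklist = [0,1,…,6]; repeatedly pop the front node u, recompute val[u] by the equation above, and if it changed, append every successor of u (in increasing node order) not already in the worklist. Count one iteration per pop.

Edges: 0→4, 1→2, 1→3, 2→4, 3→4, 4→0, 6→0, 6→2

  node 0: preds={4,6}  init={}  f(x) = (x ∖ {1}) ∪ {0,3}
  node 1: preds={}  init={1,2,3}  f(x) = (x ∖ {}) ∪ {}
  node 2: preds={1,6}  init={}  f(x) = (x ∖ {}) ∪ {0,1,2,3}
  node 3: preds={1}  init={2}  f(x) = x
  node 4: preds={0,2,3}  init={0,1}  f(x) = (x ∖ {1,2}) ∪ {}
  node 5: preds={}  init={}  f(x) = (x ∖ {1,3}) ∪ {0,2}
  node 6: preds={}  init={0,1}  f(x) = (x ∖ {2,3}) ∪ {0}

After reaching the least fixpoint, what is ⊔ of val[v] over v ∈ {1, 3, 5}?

{0,1,2,3}

Trace (8 dequeues):
  [1] u=0 | in {0,1} | out {0,3} | prev {} | push {}
  [2] u=1 | in {} | out {1,2,3} | ==
  [3] u=2 | in {0,1,2,3} | out {0,1,2,3} | prev {} | push {}
  [4] u=3 | in {1,2,3} | out {1,2,3} | prev {2} | push {}
  [5] u=4 | in {0,1,2,3} | out {0,1,3} | prev {0,1} | push {0}
  [6] u=5 | in {} | out {0,2} | prev {} | push {}
  [7] u=6 | in {} | out {0,1} | ==
  [8] u=0 | in {0,1,3} | out {0,3} | ==

Converged values:
  [0] {0,3}
  [1] {1,2,3}
  [2] {0,1,2,3}
  [3] {1,2,3}
  [4] {0,1,3}
  [5] {0,2}
  [6] {0,1}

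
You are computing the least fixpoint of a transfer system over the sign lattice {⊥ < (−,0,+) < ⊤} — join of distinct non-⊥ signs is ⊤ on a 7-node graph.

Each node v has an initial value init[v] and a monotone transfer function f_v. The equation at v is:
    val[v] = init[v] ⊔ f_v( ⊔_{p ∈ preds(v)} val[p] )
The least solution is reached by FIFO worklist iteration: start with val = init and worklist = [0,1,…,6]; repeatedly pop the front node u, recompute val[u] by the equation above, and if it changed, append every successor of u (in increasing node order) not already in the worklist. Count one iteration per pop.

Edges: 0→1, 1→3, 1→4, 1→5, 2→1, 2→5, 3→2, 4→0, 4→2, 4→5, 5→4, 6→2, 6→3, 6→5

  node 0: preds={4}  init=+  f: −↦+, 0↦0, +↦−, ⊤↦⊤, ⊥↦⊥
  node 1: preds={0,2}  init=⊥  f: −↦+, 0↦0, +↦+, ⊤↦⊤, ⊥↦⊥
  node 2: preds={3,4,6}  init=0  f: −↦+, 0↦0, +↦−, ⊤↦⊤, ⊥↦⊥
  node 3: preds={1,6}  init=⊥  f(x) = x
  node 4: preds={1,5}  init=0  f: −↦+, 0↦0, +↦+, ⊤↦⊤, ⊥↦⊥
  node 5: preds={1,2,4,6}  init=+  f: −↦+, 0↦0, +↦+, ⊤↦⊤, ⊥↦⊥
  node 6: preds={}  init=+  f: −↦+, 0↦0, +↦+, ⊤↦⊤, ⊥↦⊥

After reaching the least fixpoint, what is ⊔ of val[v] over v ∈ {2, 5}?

⊤

Trace (11 dequeues):
  [1] u=0 | in 0 | out ⊤ | prev + | push {}
  [2] u=1 | in ⊤ | out ⊤ | prev ⊥ | push {}
  [3] u=2 | in ⊤ | out ⊤ | prev 0 | push {1}
  [4] u=3 | in ⊤ | out ⊤ | prev ⊥ | push {2}
  [5] u=4 | in ⊤ | out ⊤ | prev 0 | push {0}
  [6] u=5 | in ⊤ | out ⊤ | prev + | push {4}
  [7] u=6 | in ⊥ | out + | ==
  [8] u=1 | in ⊤ | out ⊤ | ==
  [9] u=2 | in ⊤ | out ⊤ | ==
  [10] u=0 | in ⊤ | out ⊤ | ==
  [11] u=4 | in ⊤ | out ⊤ | ==

Converged values:
  [0] ⊤
  [1] ⊤
  [2] ⊤
  [3] ⊤
  [4] ⊤
  [5] ⊤
  [6] +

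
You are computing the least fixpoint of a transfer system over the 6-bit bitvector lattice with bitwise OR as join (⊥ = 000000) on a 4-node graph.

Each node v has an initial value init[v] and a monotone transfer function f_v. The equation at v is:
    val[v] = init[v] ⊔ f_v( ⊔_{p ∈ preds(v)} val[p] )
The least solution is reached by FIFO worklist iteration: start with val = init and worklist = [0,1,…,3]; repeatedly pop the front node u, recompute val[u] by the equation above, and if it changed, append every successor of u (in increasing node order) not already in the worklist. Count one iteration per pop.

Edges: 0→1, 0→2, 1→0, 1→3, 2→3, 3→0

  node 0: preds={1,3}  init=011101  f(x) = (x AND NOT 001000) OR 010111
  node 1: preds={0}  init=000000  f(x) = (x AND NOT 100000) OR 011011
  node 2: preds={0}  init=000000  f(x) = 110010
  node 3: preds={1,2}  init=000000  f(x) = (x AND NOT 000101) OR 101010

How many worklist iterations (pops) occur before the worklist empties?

7

Worklist (7 pops):
  #1 pop 0: in=000000 → 011111 (was 011101); enqueue []
  #2 pop 1: in=011111 → 011111 (was 000000); enqueue [0]
  #3 pop 2: in=011111 → 110010 (was 000000); enqueue []
  #4 pop 3: in=111111 → 111010 (was 000000); enqueue []
  #5 pop 0: in=111111 → 111111 (was 011111); enqueue [1,2]
  #6 pop 1: in=111111 → 011111 (no change)
  #7 pop 2: in=111111 → 110010 (no change)

Fixpoint:
  val[0] = 111111
  val[1] = 011111
  val[2] = 110010
  val[3] = 111010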